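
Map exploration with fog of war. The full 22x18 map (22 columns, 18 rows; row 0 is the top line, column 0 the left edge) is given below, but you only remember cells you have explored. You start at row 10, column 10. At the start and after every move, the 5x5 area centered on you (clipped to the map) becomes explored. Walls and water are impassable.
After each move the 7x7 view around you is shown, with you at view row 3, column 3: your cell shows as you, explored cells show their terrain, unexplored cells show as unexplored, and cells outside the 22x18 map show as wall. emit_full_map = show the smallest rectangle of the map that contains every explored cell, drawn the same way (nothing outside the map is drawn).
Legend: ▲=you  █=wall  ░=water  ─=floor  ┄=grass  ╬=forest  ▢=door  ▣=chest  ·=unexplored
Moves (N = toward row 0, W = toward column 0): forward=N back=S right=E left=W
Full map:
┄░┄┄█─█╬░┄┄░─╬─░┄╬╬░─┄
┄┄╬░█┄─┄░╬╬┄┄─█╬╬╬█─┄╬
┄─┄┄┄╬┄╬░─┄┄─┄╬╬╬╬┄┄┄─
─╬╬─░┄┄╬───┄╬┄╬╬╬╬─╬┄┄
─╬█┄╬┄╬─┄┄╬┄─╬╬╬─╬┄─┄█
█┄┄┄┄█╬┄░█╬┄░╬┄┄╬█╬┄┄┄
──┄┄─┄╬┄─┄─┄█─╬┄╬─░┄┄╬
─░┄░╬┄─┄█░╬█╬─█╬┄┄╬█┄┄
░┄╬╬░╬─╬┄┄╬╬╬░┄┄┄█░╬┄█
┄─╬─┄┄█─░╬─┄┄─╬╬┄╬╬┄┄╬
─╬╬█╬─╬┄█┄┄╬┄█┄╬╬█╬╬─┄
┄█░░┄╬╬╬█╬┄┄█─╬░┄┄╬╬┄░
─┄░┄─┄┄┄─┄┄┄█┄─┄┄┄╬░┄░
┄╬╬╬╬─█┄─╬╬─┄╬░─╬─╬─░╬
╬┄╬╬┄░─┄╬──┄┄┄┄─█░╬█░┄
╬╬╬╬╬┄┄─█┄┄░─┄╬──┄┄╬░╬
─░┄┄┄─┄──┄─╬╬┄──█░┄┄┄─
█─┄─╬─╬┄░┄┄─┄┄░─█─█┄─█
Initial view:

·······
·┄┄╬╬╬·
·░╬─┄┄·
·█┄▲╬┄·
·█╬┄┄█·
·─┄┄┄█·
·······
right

·······
┄┄╬╬╬░·
░╬─┄┄─·
█┄┄▲┄█·
█╬┄┄█─·
─┄┄┄█┄·
·······

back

┄┄╬╬╬░·
░╬─┄┄─·
█┄┄╬┄█·
█╬┄▲█─·
─┄┄┄█┄·
·╬╬─┄╬·
·······

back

░╬─┄┄─·
█┄┄╬┄█·
█╬┄┄█─·
─┄┄▲█┄·
·╬╬─┄╬·
·──┄┄┄·
·······

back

█┄┄╬┄█·
█╬┄┄█─·
─┄┄┄█┄·
·╬╬▲┄╬·
·──┄┄┄·
·┄┄░─┄·
·······

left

·█┄┄╬┄█
·█╬┄┄█─
·─┄┄┄█┄
·─╬▲─┄╬
·╬──┄┄┄
·█┄┄░─┄
·······

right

█┄┄╬┄█·
█╬┄┄█─·
─┄┄┄█┄·
─╬╬▲┄╬·
╬──┄┄┄·
█┄┄░─┄·
·······

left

·█┄┄╬┄█
·█╬┄┄█─
·─┄┄┄█┄
·─╬▲─┄╬
·╬──┄┄┄
·█┄┄░─┄
·······

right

█┄┄╬┄█·
█╬┄┄█─·
─┄┄┄█┄·
─╬╬▲┄╬·
╬──┄┄┄·
█┄┄░─┄·
·······

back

█╬┄┄█─·
─┄┄┄█┄·
─╬╬─┄╬·
╬──▲┄┄·
█┄┄░─┄·
·┄─╬╬┄·
·······

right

╬┄┄█─··
┄┄┄█┄─·
╬╬─┄╬░·
──┄▲┄┄·
┄┄░─┄╬·
┄─╬╬┄─·
·······

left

█╬┄┄█─·
─┄┄┄█┄─
─╬╬─┄╬░
╬──▲┄┄┄
█┄┄░─┄╬
·┄─╬╬┄─
·······

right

╬┄┄█─··
┄┄┄█┄─·
╬╬─┄╬░·
──┄▲┄┄·
┄┄░─┄╬·
┄─╬╬┄─·
·······

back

┄┄┄█┄─·
╬╬─┄╬░·
──┄┄┄┄·
┄┄░▲┄╬·
┄─╬╬┄─·
·┄─┄┄░·
███████

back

╬╬─┄╬░·
──┄┄┄┄·
┄┄░─┄╬·
┄─╬▲┄─·
·┄─┄┄░·
███████
███████

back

──┄┄┄┄·
┄┄░─┄╬·
┄─╬╬┄─·
·┄─▲┄░·
███████
███████
███████

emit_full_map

┄┄╬╬╬░·
░╬─┄┄─·
█┄┄╬┄█·
█╬┄┄█─·
─┄┄┄█┄─
─╬╬─┄╬░
╬──┄┄┄┄
█┄┄░─┄╬
·┄─╬╬┄─
··┄─▲┄░

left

╬──┄┄┄┄
█┄┄░─┄╬
·┄─╬╬┄─
·┄┄▲┄┄░
███████
███████
███████

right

──┄┄┄┄·
┄┄░─┄╬·
┄─╬╬┄─·
┄┄─▲┄░·
███████
███████
███████

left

╬──┄┄┄┄
█┄┄░─┄╬
·┄─╬╬┄─
·┄┄▲┄┄░
███████
███████
███████

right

──┄┄┄┄·
┄┄░─┄╬·
┄─╬╬┄─·
┄┄─▲┄░·
███████
███████
███████

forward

╬╬─┄╬░·
──┄┄┄┄·
┄┄░─┄╬·
┄─╬▲┄─·
┄┄─┄┄░·
███████
███████


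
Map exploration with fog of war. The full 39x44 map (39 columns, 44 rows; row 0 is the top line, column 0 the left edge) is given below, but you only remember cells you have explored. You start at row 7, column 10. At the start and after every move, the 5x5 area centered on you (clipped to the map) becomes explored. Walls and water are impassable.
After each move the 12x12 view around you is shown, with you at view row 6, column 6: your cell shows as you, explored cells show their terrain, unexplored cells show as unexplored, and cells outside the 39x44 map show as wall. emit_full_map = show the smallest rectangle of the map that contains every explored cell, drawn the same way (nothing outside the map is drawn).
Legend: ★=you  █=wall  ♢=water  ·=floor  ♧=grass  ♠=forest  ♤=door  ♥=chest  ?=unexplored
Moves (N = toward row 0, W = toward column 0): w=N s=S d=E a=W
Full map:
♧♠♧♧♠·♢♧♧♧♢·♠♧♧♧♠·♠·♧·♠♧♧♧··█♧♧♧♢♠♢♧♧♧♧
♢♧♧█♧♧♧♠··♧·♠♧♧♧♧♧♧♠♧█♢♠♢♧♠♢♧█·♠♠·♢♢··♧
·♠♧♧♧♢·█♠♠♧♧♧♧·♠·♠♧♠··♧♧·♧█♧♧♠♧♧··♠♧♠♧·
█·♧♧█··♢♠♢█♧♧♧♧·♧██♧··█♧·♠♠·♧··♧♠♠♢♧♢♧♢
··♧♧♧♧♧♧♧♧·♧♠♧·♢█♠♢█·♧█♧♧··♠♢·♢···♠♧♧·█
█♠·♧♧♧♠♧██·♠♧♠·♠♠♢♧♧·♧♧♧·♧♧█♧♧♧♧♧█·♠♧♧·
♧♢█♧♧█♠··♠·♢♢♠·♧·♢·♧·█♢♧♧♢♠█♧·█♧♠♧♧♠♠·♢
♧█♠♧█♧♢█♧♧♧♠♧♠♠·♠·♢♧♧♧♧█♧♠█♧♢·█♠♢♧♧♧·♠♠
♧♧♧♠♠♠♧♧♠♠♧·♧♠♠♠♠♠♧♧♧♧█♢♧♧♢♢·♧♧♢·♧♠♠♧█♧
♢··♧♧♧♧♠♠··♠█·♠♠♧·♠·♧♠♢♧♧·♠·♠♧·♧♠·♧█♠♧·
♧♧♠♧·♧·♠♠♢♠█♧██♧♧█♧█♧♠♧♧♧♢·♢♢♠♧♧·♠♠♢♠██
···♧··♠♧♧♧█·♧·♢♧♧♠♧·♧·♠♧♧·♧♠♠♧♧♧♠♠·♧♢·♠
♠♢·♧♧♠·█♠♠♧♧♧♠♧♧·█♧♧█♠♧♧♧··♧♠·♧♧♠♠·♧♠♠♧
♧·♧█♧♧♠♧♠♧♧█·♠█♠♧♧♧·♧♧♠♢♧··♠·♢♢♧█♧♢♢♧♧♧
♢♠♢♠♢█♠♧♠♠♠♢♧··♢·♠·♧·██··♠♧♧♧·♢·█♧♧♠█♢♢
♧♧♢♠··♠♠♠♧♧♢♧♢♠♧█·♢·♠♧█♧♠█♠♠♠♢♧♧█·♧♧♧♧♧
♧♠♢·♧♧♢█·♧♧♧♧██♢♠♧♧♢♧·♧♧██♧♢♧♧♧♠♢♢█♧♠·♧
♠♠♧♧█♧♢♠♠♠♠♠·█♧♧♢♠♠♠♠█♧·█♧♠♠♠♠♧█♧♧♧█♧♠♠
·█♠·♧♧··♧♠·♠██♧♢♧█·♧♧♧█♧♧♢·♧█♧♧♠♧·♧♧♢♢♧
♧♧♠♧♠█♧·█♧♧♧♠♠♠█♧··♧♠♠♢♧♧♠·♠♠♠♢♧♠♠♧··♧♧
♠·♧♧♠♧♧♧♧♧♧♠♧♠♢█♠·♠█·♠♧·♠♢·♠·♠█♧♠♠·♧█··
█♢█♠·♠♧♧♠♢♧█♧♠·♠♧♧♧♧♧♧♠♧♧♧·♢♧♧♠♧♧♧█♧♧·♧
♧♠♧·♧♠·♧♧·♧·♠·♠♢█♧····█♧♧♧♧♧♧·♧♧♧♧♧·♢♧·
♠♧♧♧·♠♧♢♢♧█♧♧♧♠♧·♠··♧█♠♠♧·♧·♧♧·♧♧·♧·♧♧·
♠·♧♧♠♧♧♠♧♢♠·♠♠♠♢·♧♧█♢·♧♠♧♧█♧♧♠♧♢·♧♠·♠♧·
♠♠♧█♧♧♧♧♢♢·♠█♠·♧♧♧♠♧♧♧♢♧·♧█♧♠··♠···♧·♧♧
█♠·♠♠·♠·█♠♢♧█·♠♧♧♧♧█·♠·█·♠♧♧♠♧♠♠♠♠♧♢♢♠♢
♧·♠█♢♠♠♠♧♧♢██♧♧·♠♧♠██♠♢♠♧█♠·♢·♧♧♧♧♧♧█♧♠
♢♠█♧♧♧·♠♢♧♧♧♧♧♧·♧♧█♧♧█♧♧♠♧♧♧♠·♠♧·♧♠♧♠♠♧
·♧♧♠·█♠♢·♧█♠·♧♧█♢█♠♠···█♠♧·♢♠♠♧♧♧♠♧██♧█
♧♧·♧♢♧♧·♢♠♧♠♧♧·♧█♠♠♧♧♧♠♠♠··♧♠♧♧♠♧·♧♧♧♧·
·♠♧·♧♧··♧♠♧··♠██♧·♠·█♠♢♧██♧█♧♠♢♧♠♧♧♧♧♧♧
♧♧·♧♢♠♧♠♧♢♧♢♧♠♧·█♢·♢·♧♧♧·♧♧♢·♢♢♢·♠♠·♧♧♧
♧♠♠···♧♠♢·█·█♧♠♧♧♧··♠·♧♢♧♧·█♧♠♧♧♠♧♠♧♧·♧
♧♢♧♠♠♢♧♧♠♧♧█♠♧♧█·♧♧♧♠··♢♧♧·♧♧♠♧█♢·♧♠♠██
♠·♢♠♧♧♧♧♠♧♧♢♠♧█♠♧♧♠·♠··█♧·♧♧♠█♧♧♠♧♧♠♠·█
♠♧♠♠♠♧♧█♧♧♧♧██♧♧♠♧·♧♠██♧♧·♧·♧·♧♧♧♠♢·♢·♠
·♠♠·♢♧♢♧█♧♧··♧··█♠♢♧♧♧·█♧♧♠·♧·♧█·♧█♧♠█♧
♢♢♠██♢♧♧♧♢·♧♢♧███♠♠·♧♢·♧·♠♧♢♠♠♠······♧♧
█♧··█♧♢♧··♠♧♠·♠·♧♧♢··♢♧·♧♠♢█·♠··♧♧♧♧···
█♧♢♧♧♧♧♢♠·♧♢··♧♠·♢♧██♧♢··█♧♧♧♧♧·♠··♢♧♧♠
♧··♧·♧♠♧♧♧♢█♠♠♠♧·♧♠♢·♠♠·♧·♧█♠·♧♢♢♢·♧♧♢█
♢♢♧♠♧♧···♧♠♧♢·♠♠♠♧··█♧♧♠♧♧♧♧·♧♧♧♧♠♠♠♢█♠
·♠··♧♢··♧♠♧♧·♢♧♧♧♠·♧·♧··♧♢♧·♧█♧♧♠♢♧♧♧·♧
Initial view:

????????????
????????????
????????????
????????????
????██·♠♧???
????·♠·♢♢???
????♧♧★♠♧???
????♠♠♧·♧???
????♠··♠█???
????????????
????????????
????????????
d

????????????
????????????
????????????
????????????
???██·♠♧♠???
???·♠·♢♢♠???
???♧♧♧★♧♠???
???♠♠♧·♧♠???
???♠··♠█·???
????????????
????????????
????????????

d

????????????
????????????
????????????
????????????
??██·♠♧♠·???
??·♠·♢♢♠·???
??♧♧♧♠★♠♠???
??♠♠♧·♧♠♠???
??♠··♠█·♠???
????????????
????????????
????????????

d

????????????
????????????
????????????
????????????
?██·♠♧♠·♠???
?·♠·♢♢♠·♧???
?♧♧♧♠♧★♠·???
?♠♠♧·♧♠♠♠???
?♠··♠█·♠♠???
????????????
????????????
????????????

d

????????????
????????????
????????????
????????????
██·♠♧♠·♠♠???
·♠·♢♢♠·♧·???
♧♧♧♠♧♠★·♠???
♠♠♧·♧♠♠♠♠???
♠··♠█·♠♠♧???
????????????
????????????
????????????

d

????????????
????????????
????????????
????????????
█·♠♧♠·♠♠♢???
♠·♢♢♠·♧·♢???
♧♧♠♧♠♠★♠·???
♠♧·♧♠♠♠♠♠???
··♠█·♠♠♧·???
????????????
????????????
????????????

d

????????????
????????????
????????????
????????????
·♠♧♠·♠♠♢♧???
·♢♢♠·♧·♢·???
♧♠♧♠♠·★·♢???
♧·♧♠♠♠♠♠♧???
·♠█·♠♠♧·♠???
????????????
????????????
????????????

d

????????????
????????????
????????????
????????????
♠♧♠·♠♠♢♧♧???
♢♢♠·♧·♢·♧???
♠♧♠♠·♠★♢♧???
·♧♠♠♠♠♠♧♧???
♠█·♠♠♧·♠·???
????????????
????????????
????????????

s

????????????
????????????
????????????
♠♧♠·♠♠♢♧♧???
♢♢♠·♧·♢·♧???
♠♧♠♠·♠·♢♧???
·♧♠♠♠♠★♧♧???
♠█·♠♠♧·♠·???
????♧♧█♧█???
????????????
????????????
????????????

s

????????????
????????????
♠♧♠·♠♠♢♧♧???
♢♢♠·♧·♢·♧???
♠♧♠♠·♠·♢♧???
·♧♠♠♠♠♠♧♧???
♠█·♠♠♧★♠·???
????♧♧█♧█???
????♧♧♠♧·???
????????????
????????????
????????????

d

????????????
????????????
♧♠·♠♠♢♧♧????
♢♠·♧·♢·♧????
♧♠♠·♠·♢♧♧???
♧♠♠♠♠♠♧♧♧???
█·♠♠♧·★·♧???
???♧♧█♧█♧???
???♧♧♠♧·♧???
????????????
????????????
????????????

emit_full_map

██·♠♧♠·♠♠♢♧♧?
·♠·♢♢♠·♧·♢·♧?
♧♧♧♠♧♠♠·♠·♢♧♧
♠♠♧·♧♠♠♠♠♠♧♧♧
♠··♠█·♠♠♧·★·♧
???????♧♧█♧█♧
???????♧♧♠♧·♧

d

????????????
????????????
♠·♠♠♢♧♧?????
♠·♧·♢·♧?????
♠♠·♠·♢♧♧♧???
♠♠♠♠♠♧♧♧♧???
·♠♠♧·♠★♧♠???
??♧♧█♧█♧♠???
??♧♧♠♧·♧·???
????????????
????????????
????????????

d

????????????
????????????
·♠♠♢♧♧??????
·♧·♢·♧??????
♠·♠·♢♧♧♧♧???
♠♠♠♠♧♧♧♧█???
♠♠♧·♠·★♠♢???
?♧♧█♧█♧♠♧???
?♧♧♠♧·♧·♠???
????????????
????????????
????????????

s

????????????
·♠♠♢♧♧??????
·♧·♢·♧??????
♠·♠·♢♧♧♧♧???
♠♠♠♠♧♧♧♧█???
♠♠♧·♠·♧♠♢???
?♧♧█♧█★♠♧???
?♧♧♠♧·♧·♠???
????♧♧█♠♧???
????????????
????????????
????????????

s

·♠♠♢♧♧??????
·♧·♢·♧??????
♠·♠·♢♧♧♧♧???
♠♠♠♠♧♧♧♧█???
♠♠♧·♠·♧♠♢???
?♧♧█♧█♧♠♧???
?♧♧♠♧·★·♠???
????♧♧█♠♧???
????♧·♧♧♠???
????????????
????????????
????????????

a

♠·♠♠♢♧♧?????
♠·♧·♢·♧?????
♠♠·♠·♢♧♧♧♧??
♠♠♠♠♠♧♧♧♧█??
·♠♠♧·♠·♧♠♢??
??♧♧█♧█♧♠♧??
??♧♧♠♧★♧·♠??
????█♧♧█♠♧??
????♧♧·♧♧♠??
????????????
????????????
????????????

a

♧♠·♠♠♢♧♧????
♢♠·♧·♢·♧????
♧♠♠·♠·♢♧♧♧♧?
♧♠♠♠♠♠♧♧♧♧█?
█·♠♠♧·♠·♧♠♢?
???♧♧█♧█♧♠♧?
???♧♧♠★·♧·♠?
????·█♧♧█♠♧?
????♧♧♧·♧♧♠?
????????????
????????????
????????????

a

♠♧♠·♠♠♢♧♧???
♢♢♠·♧·♢·♧???
♠♧♠♠·♠·♢♧♧♧♧
·♧♠♠♠♠♠♧♧♧♧█
♠█·♠♠♧·♠·♧♠♢
????♧♧█♧█♧♠♧
????♧♧★♧·♧·♠
????♧·█♧♧█♠♧
????♠♧♧♧·♧♧♠
????????????
????????????
????????????

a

·♠♧♠·♠♠♢♧♧??
·♢♢♠·♧·♢·♧??
♧♠♧♠♠·♠·♢♧♧♧
♧·♧♠♠♠♠♠♧♧♧♧
·♠█·♠♠♧·♠·♧♠
????█♧♧█♧█♧♠
????♢♧★♠♧·♧·
????♧♧·█♧♧█♠
????█♠♧♧♧·♧♧
????????????
????????????
????????????

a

█·♠♧♠·♠♠♢♧♧?
♠·♢♢♠·♧·♢·♧?
♧♧♠♧♠♠·♠·♢♧♧
♠♧·♧♠♠♠♠♠♧♧♧
··♠█·♠♠♧·♠·♧
????██♧♧█♧█♧
????·♢★♧♠♧·♧
????♠♧♧·█♧♧█
????♠█♠♧♧♧·♧
????????????
????????????
????????????

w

????????????
█·♠♧♠·♠♠♢♧♧?
♠·♢♢♠·♧·♢·♧?
♧♧♠♧♠♠·♠·♢♧♧
♠♧·♧♠♠♠♠♠♧♧♧
··♠█·♠♠♧·♠·♧
????██★♧█♧█♧
????·♢♧♧♠♧·♧
????♠♧♧·█♧♧█
????♠█♠♧♧♧·♧
????????????
????????????

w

????????????
????????????
█·♠♧♠·♠♠♢♧♧?
♠·♢♢♠·♧·♢·♧?
♧♧♠♧♠♠·♠·♢♧♧
♠♧·♧♠♠♠♠♠♧♧♧
··♠█·♠★♧·♠·♧
????██♧♧█♧█♧
????·♢♧♧♠♧·♧
????♠♧♧·█♧♧█
????♠█♠♧♧♧·♧
????????????

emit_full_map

██·♠♧♠·♠♠♢♧♧???
·♠·♢♢♠·♧·♢·♧???
♧♧♧♠♧♠♠·♠·♢♧♧♧♧
♠♠♧·♧♠♠♠♠♠♧♧♧♧█
♠··♠█·♠★♧·♠·♧♠♢
?????██♧♧█♧█♧♠♧
?????·♢♧♧♠♧·♧·♠
?????♠♧♧·█♧♧█♠♧
?????♠█♠♧♧♧·♧♧♠


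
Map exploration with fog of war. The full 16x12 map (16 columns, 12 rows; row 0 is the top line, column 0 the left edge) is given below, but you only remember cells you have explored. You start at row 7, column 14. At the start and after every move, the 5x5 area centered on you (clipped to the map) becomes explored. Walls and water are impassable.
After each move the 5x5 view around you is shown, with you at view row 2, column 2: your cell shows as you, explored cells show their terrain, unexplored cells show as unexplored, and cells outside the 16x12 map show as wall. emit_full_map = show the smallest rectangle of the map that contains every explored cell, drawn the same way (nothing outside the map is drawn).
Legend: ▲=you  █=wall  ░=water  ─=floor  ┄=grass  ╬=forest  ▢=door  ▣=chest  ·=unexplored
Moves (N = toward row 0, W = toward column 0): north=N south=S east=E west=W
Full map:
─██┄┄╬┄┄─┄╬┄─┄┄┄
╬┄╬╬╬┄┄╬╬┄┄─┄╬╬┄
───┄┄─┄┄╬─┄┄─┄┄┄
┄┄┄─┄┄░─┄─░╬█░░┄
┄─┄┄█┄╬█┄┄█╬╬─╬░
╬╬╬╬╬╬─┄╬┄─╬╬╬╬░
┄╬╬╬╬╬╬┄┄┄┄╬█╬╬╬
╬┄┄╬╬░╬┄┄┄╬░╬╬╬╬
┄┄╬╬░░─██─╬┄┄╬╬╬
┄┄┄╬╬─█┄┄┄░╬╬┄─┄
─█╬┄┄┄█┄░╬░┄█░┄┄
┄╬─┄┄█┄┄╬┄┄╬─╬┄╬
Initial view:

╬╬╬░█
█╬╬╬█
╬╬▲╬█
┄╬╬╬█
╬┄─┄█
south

█╬╬╬█
╬╬╬╬█
┄╬▲╬█
╬┄─┄█
█░┄┄█

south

╬╬╬╬█
┄╬╬╬█
╬┄▲┄█
█░┄┄█
─╬┄╬█

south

┄╬╬╬█
╬┄─┄█
█░▲┄█
─╬┄╬█
█████

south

╬┄─┄█
█░┄┄█
─╬▲╬█
█████
█████

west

╬╬┄─┄
┄█░┄┄
╬─▲┄╬
█████
█████

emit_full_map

·╬╬╬░
·█╬╬╬
·╬╬╬╬
·┄╬╬╬
╬╬┄─┄
┄█░┄┄
╬─▲┄╬

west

░╬╬┄─
░┄█░┄
┄╬▲╬┄
█████
█████

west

┄░╬╬┄
╬░┄█░
┄┄▲─╬
█████
█████

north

─╬┄┄╬
┄░╬╬┄
╬░▲█░
┄┄╬─╬
█████

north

┄╬░╬╬
─╬┄┄╬
┄░▲╬┄
╬░┄█░
┄┄╬─╬

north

┄┄╬█╬
┄╬░╬╬
─╬▲┄╬
┄░╬╬┄
╬░┄█░

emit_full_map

···╬╬╬░
┄┄╬█╬╬╬
┄╬░╬╬╬╬
─╬▲┄╬╬╬
┄░╬╬┄─┄
╬░┄█░┄┄
┄┄╬─╬┄╬


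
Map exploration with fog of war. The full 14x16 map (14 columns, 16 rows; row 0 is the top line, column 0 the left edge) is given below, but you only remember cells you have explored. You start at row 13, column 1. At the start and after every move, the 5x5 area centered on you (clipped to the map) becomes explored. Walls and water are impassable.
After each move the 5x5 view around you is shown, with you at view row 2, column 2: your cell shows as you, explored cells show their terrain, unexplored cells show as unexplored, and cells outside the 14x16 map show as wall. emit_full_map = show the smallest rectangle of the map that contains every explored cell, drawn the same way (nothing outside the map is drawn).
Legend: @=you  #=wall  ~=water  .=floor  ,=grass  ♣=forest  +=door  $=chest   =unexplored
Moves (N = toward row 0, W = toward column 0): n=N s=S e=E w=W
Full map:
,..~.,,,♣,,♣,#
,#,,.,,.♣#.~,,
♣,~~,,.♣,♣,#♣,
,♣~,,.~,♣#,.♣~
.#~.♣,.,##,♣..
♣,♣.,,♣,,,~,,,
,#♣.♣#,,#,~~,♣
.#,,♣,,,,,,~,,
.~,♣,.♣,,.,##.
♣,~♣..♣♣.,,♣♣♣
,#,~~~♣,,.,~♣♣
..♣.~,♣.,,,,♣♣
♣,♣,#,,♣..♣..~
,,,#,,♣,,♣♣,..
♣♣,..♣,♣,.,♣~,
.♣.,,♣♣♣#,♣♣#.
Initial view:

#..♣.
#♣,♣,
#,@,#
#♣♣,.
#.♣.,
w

##..♣
##♣,♣
##@,,
##♣♣,
##.♣.

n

##,#,
##..♣
##@,♣
##,,,
##♣♣,

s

##..♣
##♣,♣
##@,,
##♣♣,
##.♣.

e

#..♣.
#♣,♣,
#,@,#
#♣♣,.
#.♣.,


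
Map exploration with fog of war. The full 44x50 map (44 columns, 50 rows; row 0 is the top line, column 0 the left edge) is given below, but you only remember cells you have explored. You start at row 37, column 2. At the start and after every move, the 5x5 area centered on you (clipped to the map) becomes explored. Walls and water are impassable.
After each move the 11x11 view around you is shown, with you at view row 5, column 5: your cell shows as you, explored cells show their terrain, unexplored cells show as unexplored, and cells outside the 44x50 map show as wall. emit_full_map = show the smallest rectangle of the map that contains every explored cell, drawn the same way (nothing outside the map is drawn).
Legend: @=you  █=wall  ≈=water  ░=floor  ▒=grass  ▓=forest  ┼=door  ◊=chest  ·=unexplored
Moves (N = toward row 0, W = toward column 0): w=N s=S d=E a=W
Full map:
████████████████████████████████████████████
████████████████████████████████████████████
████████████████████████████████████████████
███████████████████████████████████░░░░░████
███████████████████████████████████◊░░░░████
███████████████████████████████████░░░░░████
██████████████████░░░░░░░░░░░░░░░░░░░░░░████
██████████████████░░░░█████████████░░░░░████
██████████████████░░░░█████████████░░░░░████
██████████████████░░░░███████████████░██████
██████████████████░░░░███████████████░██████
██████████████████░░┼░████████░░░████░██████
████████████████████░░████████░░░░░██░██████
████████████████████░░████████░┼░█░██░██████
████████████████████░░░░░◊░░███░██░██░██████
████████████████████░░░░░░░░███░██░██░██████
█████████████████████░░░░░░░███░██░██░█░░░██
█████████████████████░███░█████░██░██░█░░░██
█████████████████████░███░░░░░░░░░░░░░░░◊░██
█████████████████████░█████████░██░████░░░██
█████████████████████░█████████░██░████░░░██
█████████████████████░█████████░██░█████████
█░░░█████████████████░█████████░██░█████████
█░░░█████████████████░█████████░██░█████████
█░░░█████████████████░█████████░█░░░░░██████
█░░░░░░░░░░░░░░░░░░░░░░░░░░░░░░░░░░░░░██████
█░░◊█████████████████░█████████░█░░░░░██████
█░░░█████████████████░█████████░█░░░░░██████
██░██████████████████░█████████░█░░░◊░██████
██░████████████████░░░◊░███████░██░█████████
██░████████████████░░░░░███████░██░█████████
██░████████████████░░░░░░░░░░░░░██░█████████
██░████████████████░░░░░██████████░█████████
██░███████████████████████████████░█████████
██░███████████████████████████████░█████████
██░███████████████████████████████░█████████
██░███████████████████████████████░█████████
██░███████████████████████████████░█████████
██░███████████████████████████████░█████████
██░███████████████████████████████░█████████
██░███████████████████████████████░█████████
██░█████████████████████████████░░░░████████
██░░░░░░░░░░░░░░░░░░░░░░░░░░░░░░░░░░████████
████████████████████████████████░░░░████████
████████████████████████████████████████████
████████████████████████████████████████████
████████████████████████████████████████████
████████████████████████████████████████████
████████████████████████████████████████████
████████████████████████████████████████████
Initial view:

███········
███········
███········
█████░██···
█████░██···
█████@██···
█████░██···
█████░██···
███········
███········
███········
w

███········
███········
███········
█████░██···
█████░██···
█████@██···
█████░██···
█████░██···
█████░██···
███········
███········

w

███········
███········
███········
█████░██···
█████░██···
█████@██···
█████░██···
█████░██···
█████░██···
█████░██···
███········

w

███········
███········
███········
█████░██···
█████░██···
█████@██···
█████░██···
█████░██···
█████░██···
█████░██···
█████░██···

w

███········
███········
███········
█████░██···
█████░██···
█████@██···
█████░██···
█████░██···
█████░██···
█████░██···
█████░██···


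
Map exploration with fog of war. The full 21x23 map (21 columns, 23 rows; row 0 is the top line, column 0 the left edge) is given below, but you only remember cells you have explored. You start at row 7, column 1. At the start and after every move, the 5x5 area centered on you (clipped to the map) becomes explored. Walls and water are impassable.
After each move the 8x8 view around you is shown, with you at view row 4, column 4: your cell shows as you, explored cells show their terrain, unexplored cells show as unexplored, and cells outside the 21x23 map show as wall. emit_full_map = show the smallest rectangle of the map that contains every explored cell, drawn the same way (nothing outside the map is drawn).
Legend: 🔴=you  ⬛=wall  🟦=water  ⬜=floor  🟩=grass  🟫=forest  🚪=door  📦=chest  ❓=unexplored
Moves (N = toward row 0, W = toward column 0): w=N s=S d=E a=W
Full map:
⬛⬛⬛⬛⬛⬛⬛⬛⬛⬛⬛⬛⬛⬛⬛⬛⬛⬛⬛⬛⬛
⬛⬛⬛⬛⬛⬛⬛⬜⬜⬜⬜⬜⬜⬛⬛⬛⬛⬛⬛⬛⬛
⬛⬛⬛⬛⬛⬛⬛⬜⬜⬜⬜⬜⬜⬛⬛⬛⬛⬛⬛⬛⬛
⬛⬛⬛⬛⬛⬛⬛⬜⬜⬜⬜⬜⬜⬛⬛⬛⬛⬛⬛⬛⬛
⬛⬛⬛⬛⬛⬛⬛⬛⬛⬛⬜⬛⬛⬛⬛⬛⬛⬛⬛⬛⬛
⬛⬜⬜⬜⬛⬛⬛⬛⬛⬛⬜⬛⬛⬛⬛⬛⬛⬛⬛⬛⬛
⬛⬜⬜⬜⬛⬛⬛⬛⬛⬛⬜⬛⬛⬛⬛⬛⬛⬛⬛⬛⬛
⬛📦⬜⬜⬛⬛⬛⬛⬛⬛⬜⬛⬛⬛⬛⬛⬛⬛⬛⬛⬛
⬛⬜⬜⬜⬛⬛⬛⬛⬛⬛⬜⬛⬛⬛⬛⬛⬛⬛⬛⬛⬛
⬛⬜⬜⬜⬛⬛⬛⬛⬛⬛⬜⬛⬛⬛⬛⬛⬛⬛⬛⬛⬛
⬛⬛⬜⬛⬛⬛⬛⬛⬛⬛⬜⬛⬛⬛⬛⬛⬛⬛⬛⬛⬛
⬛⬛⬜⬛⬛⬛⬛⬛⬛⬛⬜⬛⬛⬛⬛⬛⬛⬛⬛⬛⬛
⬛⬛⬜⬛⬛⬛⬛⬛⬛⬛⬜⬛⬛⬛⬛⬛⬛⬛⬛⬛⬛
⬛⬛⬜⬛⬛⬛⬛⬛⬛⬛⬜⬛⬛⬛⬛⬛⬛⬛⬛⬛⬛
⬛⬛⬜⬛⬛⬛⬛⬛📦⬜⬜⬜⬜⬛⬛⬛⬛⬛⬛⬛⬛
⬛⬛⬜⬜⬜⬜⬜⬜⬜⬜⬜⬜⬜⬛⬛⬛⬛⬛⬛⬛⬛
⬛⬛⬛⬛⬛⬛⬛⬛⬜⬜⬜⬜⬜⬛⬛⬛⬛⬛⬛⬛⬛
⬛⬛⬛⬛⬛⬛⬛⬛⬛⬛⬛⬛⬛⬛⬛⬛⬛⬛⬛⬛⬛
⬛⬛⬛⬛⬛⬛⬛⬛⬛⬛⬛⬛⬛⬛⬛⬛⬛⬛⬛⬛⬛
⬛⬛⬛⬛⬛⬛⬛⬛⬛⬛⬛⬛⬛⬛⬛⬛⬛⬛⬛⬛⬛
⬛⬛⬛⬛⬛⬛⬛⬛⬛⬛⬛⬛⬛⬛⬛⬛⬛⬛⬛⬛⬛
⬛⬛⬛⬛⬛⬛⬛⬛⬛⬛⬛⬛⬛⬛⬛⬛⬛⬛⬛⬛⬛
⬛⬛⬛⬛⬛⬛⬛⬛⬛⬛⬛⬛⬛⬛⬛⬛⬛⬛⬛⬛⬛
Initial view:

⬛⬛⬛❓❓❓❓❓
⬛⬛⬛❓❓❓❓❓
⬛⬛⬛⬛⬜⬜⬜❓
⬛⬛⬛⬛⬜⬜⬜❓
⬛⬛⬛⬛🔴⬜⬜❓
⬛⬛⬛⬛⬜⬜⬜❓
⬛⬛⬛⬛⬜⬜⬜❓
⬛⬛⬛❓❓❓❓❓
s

⬛⬛⬛❓❓❓❓❓
⬛⬛⬛⬛⬜⬜⬜❓
⬛⬛⬛⬛⬜⬜⬜❓
⬛⬛⬛⬛📦⬜⬜❓
⬛⬛⬛⬛🔴⬜⬜❓
⬛⬛⬛⬛⬜⬜⬜❓
⬛⬛⬛⬛⬛⬜⬛❓
⬛⬛⬛❓❓❓❓❓

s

⬛⬛⬛⬛⬜⬜⬜❓
⬛⬛⬛⬛⬜⬜⬜❓
⬛⬛⬛⬛📦⬜⬜❓
⬛⬛⬛⬛⬜⬜⬜❓
⬛⬛⬛⬛🔴⬜⬜❓
⬛⬛⬛⬛⬛⬜⬛❓
⬛⬛⬛⬛⬛⬜⬛❓
⬛⬛⬛❓❓❓❓❓

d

⬛⬛⬛⬜⬜⬜❓❓
⬛⬛⬛⬜⬜⬜❓❓
⬛⬛⬛📦⬜⬜⬛❓
⬛⬛⬛⬜⬜⬜⬛❓
⬛⬛⬛⬜🔴⬜⬛❓
⬛⬛⬛⬛⬜⬛⬛❓
⬛⬛⬛⬛⬜⬛⬛❓
⬛⬛❓❓❓❓❓❓

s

⬛⬛⬛⬜⬜⬜❓❓
⬛⬛⬛📦⬜⬜⬛❓
⬛⬛⬛⬜⬜⬜⬛❓
⬛⬛⬛⬜⬜⬜⬛❓
⬛⬛⬛⬛🔴⬛⬛❓
⬛⬛⬛⬛⬜⬛⬛❓
⬛⬛⬛⬛⬜⬛⬛❓
⬛⬛❓❓❓❓❓❓

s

⬛⬛⬛📦⬜⬜⬛❓
⬛⬛⬛⬜⬜⬜⬛❓
⬛⬛⬛⬜⬜⬜⬛❓
⬛⬛⬛⬛⬜⬛⬛❓
⬛⬛⬛⬛🔴⬛⬛❓
⬛⬛⬛⬛⬜⬛⬛❓
⬛⬛⬛⬛⬜⬛⬛❓
⬛⬛❓❓❓❓❓❓

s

⬛⬛⬛⬜⬜⬜⬛❓
⬛⬛⬛⬜⬜⬜⬛❓
⬛⬛⬛⬛⬜⬛⬛❓
⬛⬛⬛⬛⬜⬛⬛❓
⬛⬛⬛⬛🔴⬛⬛❓
⬛⬛⬛⬛⬜⬛⬛❓
⬛⬛⬛⬛⬜⬛⬛❓
⬛⬛❓❓❓❓❓❓

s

⬛⬛⬛⬜⬜⬜⬛❓
⬛⬛⬛⬛⬜⬛⬛❓
⬛⬛⬛⬛⬜⬛⬛❓
⬛⬛⬛⬛⬜⬛⬛❓
⬛⬛⬛⬛🔴⬛⬛❓
⬛⬛⬛⬛⬜⬛⬛❓
⬛⬛⬛⬛⬜⬜⬜❓
⬛⬛❓❓❓❓❓❓

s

⬛⬛⬛⬛⬜⬛⬛❓
⬛⬛⬛⬛⬜⬛⬛❓
⬛⬛⬛⬛⬜⬛⬛❓
⬛⬛⬛⬛⬜⬛⬛❓
⬛⬛⬛⬛🔴⬛⬛❓
⬛⬛⬛⬛⬜⬜⬜❓
⬛⬛⬛⬛⬛⬛⬛❓
⬛⬛❓❓❓❓❓❓

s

⬛⬛⬛⬛⬜⬛⬛❓
⬛⬛⬛⬛⬜⬛⬛❓
⬛⬛⬛⬛⬜⬛⬛❓
⬛⬛⬛⬛⬜⬛⬛❓
⬛⬛⬛⬛🔴⬜⬜❓
⬛⬛⬛⬛⬛⬛⬛❓
⬛⬛⬛⬛⬛⬛⬛❓
⬛⬛❓❓❓❓❓❓

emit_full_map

⬛⬜⬜⬜❓
⬛⬜⬜⬜❓
⬛📦⬜⬜⬛
⬛⬜⬜⬜⬛
⬛⬜⬜⬜⬛
⬛⬛⬜⬛⬛
⬛⬛⬜⬛⬛
⬛⬛⬜⬛⬛
⬛⬛⬜⬛⬛
⬛⬛⬜⬛⬛
⬛⬛🔴⬜⬜
⬛⬛⬛⬛⬛
⬛⬛⬛⬛⬛

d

⬛⬛⬛⬜⬛⬛❓❓
⬛⬛⬛⬜⬛⬛❓❓
⬛⬛⬛⬜⬛⬛⬛❓
⬛⬛⬛⬜⬛⬛⬛❓
⬛⬛⬛⬜🔴⬜⬜❓
⬛⬛⬛⬛⬛⬛⬛❓
⬛⬛⬛⬛⬛⬛⬛❓
⬛❓❓❓❓❓❓❓

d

⬛⬛⬜⬛⬛❓❓❓
⬛⬛⬜⬛⬛❓❓❓
⬛⬛⬜⬛⬛⬛⬛❓
⬛⬛⬜⬛⬛⬛⬛❓
⬛⬛⬜⬜🔴⬜⬜❓
⬛⬛⬛⬛⬛⬛⬛❓
⬛⬛⬛⬛⬛⬛⬛❓
❓❓❓❓❓❓❓❓

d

⬛⬜⬛⬛❓❓❓❓
⬛⬜⬛⬛❓❓❓❓
⬛⬜⬛⬛⬛⬛⬛❓
⬛⬜⬛⬛⬛⬛⬛❓
⬛⬜⬜⬜🔴⬜⬜❓
⬛⬛⬛⬛⬛⬛⬛❓
⬛⬛⬛⬛⬛⬛⬛❓
❓❓❓❓❓❓❓❓

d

⬜⬛⬛❓❓❓❓❓
⬜⬛⬛❓❓❓❓❓
⬜⬛⬛⬛⬛⬛⬛❓
⬜⬛⬛⬛⬛⬛📦❓
⬜⬜⬜⬜🔴⬜⬜❓
⬛⬛⬛⬛⬛⬛⬜❓
⬛⬛⬛⬛⬛⬛⬛❓
❓❓❓❓❓❓❓❓

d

⬛⬛❓❓❓❓❓❓
⬛⬛❓❓❓❓❓❓
⬛⬛⬛⬛⬛⬛⬛❓
⬛⬛⬛⬛⬛📦⬜❓
⬜⬜⬜⬜🔴⬜⬜❓
⬛⬛⬛⬛⬛⬜⬜❓
⬛⬛⬛⬛⬛⬛⬛❓
❓❓❓❓❓❓❓❓

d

⬛❓❓❓❓❓❓❓
⬛❓❓❓❓❓❓❓
⬛⬛⬛⬛⬛⬛⬜❓
⬛⬛⬛⬛📦⬜⬜❓
⬜⬜⬜⬜🔴⬜⬜❓
⬛⬛⬛⬛⬜⬜⬜❓
⬛⬛⬛⬛⬛⬛⬛❓
❓❓❓❓❓❓❓❓

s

⬛❓❓❓❓❓❓❓
⬛⬛⬛⬛⬛⬛⬜❓
⬛⬛⬛⬛📦⬜⬜❓
⬜⬜⬜⬜⬜⬜⬜❓
⬛⬛⬛⬛🔴⬜⬜❓
⬛⬛⬛⬛⬛⬛⬛❓
❓❓⬛⬛⬛⬛⬛❓
❓❓❓❓❓❓❓❓

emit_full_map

⬛⬜⬜⬜❓❓❓❓❓❓❓
⬛⬜⬜⬜❓❓❓❓❓❓❓
⬛📦⬜⬜⬛❓❓❓❓❓❓
⬛⬜⬜⬜⬛❓❓❓❓❓❓
⬛⬜⬜⬜⬛❓❓❓❓❓❓
⬛⬛⬜⬛⬛❓❓❓❓❓❓
⬛⬛⬜⬛⬛❓❓❓❓❓❓
⬛⬛⬜⬛⬛❓❓❓❓❓❓
⬛⬛⬜⬛⬛⬛⬛⬛⬛⬛⬜
⬛⬛⬜⬛⬛⬛⬛⬛📦⬜⬜
⬛⬛⬜⬜⬜⬜⬜⬜⬜⬜⬜
⬛⬛⬛⬛⬛⬛⬛⬛🔴⬜⬜
⬛⬛⬛⬛⬛⬛⬛⬛⬛⬛⬛
❓❓❓❓❓❓⬛⬛⬛⬛⬛

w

⬛❓❓❓❓❓❓❓
⬛❓❓❓❓❓❓❓
⬛⬛⬛⬛⬛⬛⬜❓
⬛⬛⬛⬛📦⬜⬜❓
⬜⬜⬜⬜🔴⬜⬜❓
⬛⬛⬛⬛⬜⬜⬜❓
⬛⬛⬛⬛⬛⬛⬛❓
❓❓⬛⬛⬛⬛⬛❓

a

⬛⬛❓❓❓❓❓❓
⬛⬛❓❓❓❓❓❓
⬛⬛⬛⬛⬛⬛⬛⬜
⬛⬛⬛⬛⬛📦⬜⬜
⬜⬜⬜⬜🔴⬜⬜⬜
⬛⬛⬛⬛⬛⬜⬜⬜
⬛⬛⬛⬛⬛⬛⬛⬛
❓❓❓⬛⬛⬛⬛⬛

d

⬛❓❓❓❓❓❓❓
⬛❓❓❓❓❓❓❓
⬛⬛⬛⬛⬛⬛⬜❓
⬛⬛⬛⬛📦⬜⬜❓
⬜⬜⬜⬜🔴⬜⬜❓
⬛⬛⬛⬛⬜⬜⬜❓
⬛⬛⬛⬛⬛⬛⬛❓
❓❓⬛⬛⬛⬛⬛❓

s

⬛❓❓❓❓❓❓❓
⬛⬛⬛⬛⬛⬛⬜❓
⬛⬛⬛⬛📦⬜⬜❓
⬜⬜⬜⬜⬜⬜⬜❓
⬛⬛⬛⬛🔴⬜⬜❓
⬛⬛⬛⬛⬛⬛⬛❓
❓❓⬛⬛⬛⬛⬛❓
❓❓❓❓❓❓❓❓


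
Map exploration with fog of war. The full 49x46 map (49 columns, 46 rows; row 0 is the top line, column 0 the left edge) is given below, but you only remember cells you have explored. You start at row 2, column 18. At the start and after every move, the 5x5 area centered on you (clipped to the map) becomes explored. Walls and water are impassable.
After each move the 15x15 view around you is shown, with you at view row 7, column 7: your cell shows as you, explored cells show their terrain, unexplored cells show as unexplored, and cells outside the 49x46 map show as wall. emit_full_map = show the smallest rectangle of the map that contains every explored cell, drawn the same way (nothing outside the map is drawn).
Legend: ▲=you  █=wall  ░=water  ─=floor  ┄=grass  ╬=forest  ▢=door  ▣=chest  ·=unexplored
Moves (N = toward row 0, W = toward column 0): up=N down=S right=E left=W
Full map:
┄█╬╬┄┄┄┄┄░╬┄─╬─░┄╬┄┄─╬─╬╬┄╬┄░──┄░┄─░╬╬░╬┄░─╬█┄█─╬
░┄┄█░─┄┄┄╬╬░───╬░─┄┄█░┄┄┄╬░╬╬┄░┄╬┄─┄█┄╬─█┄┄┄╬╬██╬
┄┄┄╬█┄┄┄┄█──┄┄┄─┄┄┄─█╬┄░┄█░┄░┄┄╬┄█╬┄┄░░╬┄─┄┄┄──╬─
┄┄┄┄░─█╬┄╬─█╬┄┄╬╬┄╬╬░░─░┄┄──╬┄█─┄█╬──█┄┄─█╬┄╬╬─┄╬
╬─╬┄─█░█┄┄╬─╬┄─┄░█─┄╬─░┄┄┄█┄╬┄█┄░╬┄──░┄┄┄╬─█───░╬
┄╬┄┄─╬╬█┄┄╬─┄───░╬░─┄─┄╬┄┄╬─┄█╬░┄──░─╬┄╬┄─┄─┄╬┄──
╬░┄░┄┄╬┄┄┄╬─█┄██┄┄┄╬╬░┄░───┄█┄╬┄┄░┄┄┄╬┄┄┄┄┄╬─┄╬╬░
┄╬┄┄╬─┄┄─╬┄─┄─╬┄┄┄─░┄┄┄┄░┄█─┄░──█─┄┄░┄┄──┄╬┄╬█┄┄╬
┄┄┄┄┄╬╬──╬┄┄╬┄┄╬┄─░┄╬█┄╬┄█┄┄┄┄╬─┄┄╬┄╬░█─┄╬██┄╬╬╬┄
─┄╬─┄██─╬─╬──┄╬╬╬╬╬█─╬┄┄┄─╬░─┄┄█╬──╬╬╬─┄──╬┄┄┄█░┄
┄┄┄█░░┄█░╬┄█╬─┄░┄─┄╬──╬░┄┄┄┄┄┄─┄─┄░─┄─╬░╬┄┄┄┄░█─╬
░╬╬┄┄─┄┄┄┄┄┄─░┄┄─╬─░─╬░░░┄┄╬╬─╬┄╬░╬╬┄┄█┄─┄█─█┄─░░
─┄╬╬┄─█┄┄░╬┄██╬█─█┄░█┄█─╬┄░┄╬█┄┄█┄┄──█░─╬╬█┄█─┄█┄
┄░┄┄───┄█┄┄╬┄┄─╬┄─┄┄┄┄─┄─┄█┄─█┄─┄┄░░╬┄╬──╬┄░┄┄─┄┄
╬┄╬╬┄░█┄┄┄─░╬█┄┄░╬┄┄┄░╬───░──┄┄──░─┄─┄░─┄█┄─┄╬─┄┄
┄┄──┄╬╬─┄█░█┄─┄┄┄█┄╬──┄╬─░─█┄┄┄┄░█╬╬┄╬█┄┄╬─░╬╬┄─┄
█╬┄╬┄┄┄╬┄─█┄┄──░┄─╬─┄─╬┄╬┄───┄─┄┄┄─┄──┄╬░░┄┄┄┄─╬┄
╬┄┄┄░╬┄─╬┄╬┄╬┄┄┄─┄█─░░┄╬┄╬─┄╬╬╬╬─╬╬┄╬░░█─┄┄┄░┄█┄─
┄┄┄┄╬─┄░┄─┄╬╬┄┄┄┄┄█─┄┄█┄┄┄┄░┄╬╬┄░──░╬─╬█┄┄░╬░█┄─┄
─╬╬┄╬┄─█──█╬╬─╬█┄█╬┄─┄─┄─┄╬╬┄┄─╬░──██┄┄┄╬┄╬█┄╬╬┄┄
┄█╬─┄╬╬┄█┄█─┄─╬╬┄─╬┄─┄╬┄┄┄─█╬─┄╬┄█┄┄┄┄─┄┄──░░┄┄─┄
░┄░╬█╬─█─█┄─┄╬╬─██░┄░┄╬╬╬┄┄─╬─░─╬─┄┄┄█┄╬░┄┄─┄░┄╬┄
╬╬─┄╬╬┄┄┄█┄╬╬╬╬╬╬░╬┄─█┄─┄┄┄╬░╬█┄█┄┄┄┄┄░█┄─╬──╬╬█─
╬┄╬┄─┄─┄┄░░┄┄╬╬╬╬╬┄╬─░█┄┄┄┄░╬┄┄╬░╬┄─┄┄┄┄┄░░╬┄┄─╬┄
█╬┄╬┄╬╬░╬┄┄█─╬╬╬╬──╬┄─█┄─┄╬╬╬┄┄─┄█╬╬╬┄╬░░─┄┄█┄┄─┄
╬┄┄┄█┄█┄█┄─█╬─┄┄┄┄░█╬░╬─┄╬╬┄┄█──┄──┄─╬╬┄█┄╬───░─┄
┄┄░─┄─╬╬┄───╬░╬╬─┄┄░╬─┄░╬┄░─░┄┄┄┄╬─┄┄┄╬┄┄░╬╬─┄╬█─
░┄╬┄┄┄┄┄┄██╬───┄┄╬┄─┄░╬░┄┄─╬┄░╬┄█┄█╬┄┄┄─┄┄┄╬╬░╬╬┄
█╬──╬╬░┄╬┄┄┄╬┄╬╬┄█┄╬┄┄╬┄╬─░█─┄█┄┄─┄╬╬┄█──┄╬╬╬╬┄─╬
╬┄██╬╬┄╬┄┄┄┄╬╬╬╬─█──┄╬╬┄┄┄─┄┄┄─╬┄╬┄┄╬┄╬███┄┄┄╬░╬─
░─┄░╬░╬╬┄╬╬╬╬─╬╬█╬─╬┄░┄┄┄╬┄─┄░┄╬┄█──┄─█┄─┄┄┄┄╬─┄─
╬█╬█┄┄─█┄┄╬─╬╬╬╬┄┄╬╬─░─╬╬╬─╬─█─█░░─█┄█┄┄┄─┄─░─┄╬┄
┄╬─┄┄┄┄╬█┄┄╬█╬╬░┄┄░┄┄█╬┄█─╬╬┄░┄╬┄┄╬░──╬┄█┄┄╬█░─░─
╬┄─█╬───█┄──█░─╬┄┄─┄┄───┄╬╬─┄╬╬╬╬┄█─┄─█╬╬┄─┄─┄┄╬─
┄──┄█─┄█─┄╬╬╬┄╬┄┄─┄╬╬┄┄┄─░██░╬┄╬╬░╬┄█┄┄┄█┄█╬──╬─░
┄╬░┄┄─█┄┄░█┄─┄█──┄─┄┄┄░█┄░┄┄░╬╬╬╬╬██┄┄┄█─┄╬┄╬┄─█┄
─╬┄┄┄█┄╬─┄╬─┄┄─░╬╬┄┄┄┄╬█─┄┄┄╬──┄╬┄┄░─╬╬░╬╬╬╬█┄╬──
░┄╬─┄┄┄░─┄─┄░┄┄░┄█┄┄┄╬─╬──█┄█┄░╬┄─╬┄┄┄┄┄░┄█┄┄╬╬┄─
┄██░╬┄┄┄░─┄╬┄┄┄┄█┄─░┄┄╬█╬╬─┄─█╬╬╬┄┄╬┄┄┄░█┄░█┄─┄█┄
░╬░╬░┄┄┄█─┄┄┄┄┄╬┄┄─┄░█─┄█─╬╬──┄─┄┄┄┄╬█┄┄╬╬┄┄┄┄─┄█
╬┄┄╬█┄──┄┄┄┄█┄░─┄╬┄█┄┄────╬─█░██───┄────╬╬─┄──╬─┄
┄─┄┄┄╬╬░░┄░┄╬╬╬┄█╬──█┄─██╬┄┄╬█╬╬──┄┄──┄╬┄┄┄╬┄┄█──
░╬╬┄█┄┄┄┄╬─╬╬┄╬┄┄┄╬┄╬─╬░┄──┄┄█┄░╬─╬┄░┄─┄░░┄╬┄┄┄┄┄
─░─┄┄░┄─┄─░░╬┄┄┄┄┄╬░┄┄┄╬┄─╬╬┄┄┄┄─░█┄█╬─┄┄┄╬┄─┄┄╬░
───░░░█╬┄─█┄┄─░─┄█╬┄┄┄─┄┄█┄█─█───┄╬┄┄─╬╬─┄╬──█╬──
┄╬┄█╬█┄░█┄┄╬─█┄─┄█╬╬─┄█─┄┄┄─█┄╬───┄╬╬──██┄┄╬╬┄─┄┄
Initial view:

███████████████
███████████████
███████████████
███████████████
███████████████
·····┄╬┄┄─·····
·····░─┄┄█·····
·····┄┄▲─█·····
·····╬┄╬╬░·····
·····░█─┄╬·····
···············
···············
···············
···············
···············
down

███████████████
███████████████
███████████████
███████████████
·····┄╬┄┄─·····
·····░─┄┄█·····
·····┄┄┄─█·····
·····╬┄▲╬░·····
·····░█─┄╬·····
·····░╬░─┄·····
···············
···············
···············
···············
···············

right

███████████████
███████████████
███████████████
███████████████
····┄╬┄┄─······
····░─┄┄█░·····
····┄┄┄─█╬·····
····╬┄╬▲░░·····
····░█─┄╬─·····
····░╬░─┄─·····
···············
···············
···············
···············
···············

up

███████████████
███████████████
███████████████
███████████████
███████████████
····┄╬┄┄─╬·····
····░─┄┄█░·····
····┄┄┄▲█╬·····
····╬┄╬╬░░·····
····░█─┄╬─·····
····░╬░─┄─·····
···············
···············
···············
···············

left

███████████████
███████████████
███████████████
███████████████
███████████████
·····┄╬┄┄─╬····
·····░─┄┄█░····
·····┄┄▲─█╬····
·····╬┄╬╬░░····
·····░█─┄╬─····
·····░╬░─┄─····
···············
···············
···············
···············

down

███████████████
███████████████
███████████████
███████████████
·····┄╬┄┄─╬····
·····░─┄┄█░····
·····┄┄┄─█╬····
·····╬┄▲╬░░····
·····░█─┄╬─····
·····░╬░─┄─····
···············
···············
···············
···············
···············

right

███████████████
███████████████
███████████████
███████████████
····┄╬┄┄─╬·····
····░─┄┄█░·····
····┄┄┄─█╬·····
····╬┄╬▲░░·····
····░█─┄╬─·····
····░╬░─┄─·····
···············
···············
···············
···············
···············

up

███████████████
███████████████
███████████████
███████████████
███████████████
····┄╬┄┄─╬·····
····░─┄┄█░·····
····┄┄┄▲█╬·····
····╬┄╬╬░░·····
····░█─┄╬─·····
····░╬░─┄─·····
···············
···············
···············
···············

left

███████████████
███████████████
███████████████
███████████████
███████████████
·····┄╬┄┄─╬····
·····░─┄┄█░····
·····┄┄▲─█╬····
·····╬┄╬╬░░····
·····░█─┄╬─····
·····░╬░─┄─····
···············
···············
···············
···············

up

███████████████
███████████████
███████████████
███████████████
███████████████
███████████████
·····┄╬┄┄─╬····
·····░─▲┄█░····
·····┄┄┄─█╬····
·····╬┄╬╬░░····
·····░█─┄╬─····
·····░╬░─┄─····
···············
···············
···············

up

███████████████
███████████████
███████████████
███████████████
███████████████
███████████████
███████████████
·····┄╬▲┄─╬····
·····░─┄┄█░····
·····┄┄┄─█╬····
·····╬┄╬╬░░····
·····░█─┄╬─····
·····░╬░─┄─····
···············
···············

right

███████████████
███████████████
███████████████
███████████████
███████████████
███████████████
███████████████
····┄╬┄▲─╬·····
····░─┄┄█░·····
····┄┄┄─█╬·····
····╬┄╬╬░░·····
····░█─┄╬─·····
····░╬░─┄─·····
···············
···············

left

███████████████
███████████████
███████████████
███████████████
███████████████
███████████████
███████████████
·····┄╬▲┄─╬····
·····░─┄┄█░····
·····┄┄┄─█╬····
·····╬┄╬╬░░····
·····░█─┄╬─····
·····░╬░─┄─····
···············
···············

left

███████████████
███████████████
███████████████
███████████████
███████████████
███████████████
███████████████
·····░┄▲┄┄─╬···
·····╬░─┄┄█░···
·····─┄┄┄─█╬···
······╬┄╬╬░░···
······░█─┄╬─···
······░╬░─┄─···
···············
···············

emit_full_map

░┄▲┄┄─╬
╬░─┄┄█░
─┄┄┄─█╬
·╬┄╬╬░░
·░█─┄╬─
·░╬░─┄─
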